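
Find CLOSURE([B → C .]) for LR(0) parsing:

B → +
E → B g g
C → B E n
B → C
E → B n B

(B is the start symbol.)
{ [B → C .] }

Start with: [B → C .]
The dot is at the end, so nothing is added.

CLOSURE = { [B → C .] }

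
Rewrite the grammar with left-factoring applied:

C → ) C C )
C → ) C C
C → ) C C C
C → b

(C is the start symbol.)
C → ) C C C'
C' → )
C' → ε
C' → C
C → b

Left-factoring transforms A → αβ₁ | αβ₂ into A → αA' and A' → β₁ | β₂
(α is the longest common prefix among the alternatives). Repeat until
no nonterminal has two alternatives with a common prefix.

Round 1: C has alternatives sharing prefix ') C C'. Introduce C': C → ) C C C'
  Add: C' → )
  Add: C' → ε
  Add: C' → C

No remaining common prefixes — done.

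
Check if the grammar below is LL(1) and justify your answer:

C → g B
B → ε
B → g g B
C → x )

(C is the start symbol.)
Yes, the grammar is LL(1).

A grammar is LL(1) if for each non-terminal N with multiple productions, the predict sets of those productions are pairwise disjoint, where PREDICT(N → α) = (FIRST(α) \ {ε}) ∪ (FOLLOW(N) if α ⇒* ε).

Relevant sets:
  FOLLOW(B) = { $ }

For C:
  PREDICT(C → g B) = { 'g' }
  PREDICT(C → x ')') = { 'x' }
For B:
  PREDICT(B → ε) = { $ }
  PREDICT(B → g g B) = { 'g' }

All predict sets are disjoint. The grammar IS LL(1).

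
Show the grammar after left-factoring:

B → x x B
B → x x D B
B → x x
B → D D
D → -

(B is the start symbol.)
B → x x B'
B' → B
B' → D B
B' → ε
B → D D
D → -

Left-factoring transforms A → αβ₁ | αβ₂ into A → αA' and A' → β₁ | β₂
(α is the longest common prefix among the alternatives). Repeat until
no nonterminal has two alternatives with a common prefix.

Round 1: B has alternatives sharing prefix 'x x'. Introduce B': B → x x B'
  Add: B' → B
  Add: B' → D B
  Add: B' → ε

No remaining common prefixes — done.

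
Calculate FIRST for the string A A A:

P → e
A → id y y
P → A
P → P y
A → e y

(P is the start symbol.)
FIRST sets of the non-terminals involved (from the grammar, by fixed-point iteration):
  FIRST(A) = { 'e', 'id' }

To compute FIRST(A A A), process the symbols left to right:
Symbol A is a non-terminal. Add FIRST(A) \ {ε} = { 'e', 'id' }
A is not nullable (ε ∉ FIRST(A)), so stop here.
FIRST(A A A) = { 'e', 'id' }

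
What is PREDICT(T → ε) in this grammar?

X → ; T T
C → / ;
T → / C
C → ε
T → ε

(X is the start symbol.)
{ $, '/' }

PREDICT(T → ε) = (FIRST(RHS) \ {ε}) ∪ (FOLLOW(T) if ε ∈ FIRST(RHS), i.e. RHS ⇒* ε)
The right-hand side is ε (FIRST(ε) = { ε }), so the predict set is FOLLOW(T) = { $, '/' }
PREDICT(T → ε) = { $, '/' }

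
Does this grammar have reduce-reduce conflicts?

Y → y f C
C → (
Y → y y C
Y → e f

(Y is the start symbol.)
Augment with Y' → Y and build the canonical LR(0) collection (I0 = CLOSURE({[Y' → . Y]}), then GOTO on every symbol after a dot until no new states appear). It has 10 states:
  I0: { [Y → . e f], [Y → . y f C], [Y → . y y C], [Y' → . Y] }  — shift
  I1: { [Y' → Y .] }  — accept
  I2: { [Y → e . f] }  — shift
  I3: { [Y → y . f C], [Y → y . y C] }  — shift
  I4: { [C → . (], [Y → y f . C] }  — shift
  I5: { [C → . (], [Y → y y . C] }  — shift
  I6: { [C → ( .] }  — reduce
  I7: { [Y → y y C .] }  — reduce
  I8: { [Y → y f C .] }  — reduce
  I9: { [Y → e f .] }  — reduce

No state contains more than one complete item.

Answer: No reduce-reduce conflicts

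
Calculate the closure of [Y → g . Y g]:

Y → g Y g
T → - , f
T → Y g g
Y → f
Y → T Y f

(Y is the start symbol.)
{ [T → . - , f], [T → . Y g g], [Y → . T Y f], [Y → . f], [Y → . g Y g], [Y → g . Y g] }

Start with: [Y → g . Y g]
  [Y → g . Y g] has the dot before Y: add [Y → . g Y g], [Y → . f], [Y → . T Y f]
  [Y → . T Y f] has the dot before T: add [T → . - , f], [T → . Y g g]
No further items can be added.

CLOSURE = { [T → . - , f], [T → . Y g g], [Y → . T Y f], [Y → . f], [Y → . g Y g], [Y → g . Y g] }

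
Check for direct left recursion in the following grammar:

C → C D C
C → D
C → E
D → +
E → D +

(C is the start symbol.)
Direct left recursion occurs when N → N α for some non-terminal N (the right-hand side begins with the left-hand side itself).

C → C D C: LEFT RECURSIVE (starts with C)
C → D: starts with D
C → E: starts with E
D → +: starts with '+'
E → D +: starts with D

The grammar has direct left recursion on: C.

Answer: Yes, C is left-recursive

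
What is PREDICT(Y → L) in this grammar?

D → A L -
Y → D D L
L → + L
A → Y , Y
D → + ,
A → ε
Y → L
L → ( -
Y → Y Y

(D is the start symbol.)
PREDICT(Y → L) = (FIRST(RHS) \ {ε}) ∪ (FOLLOW(Y) if ε ∈ FIRST(RHS), i.e. RHS ⇒* ε)
FIRST(L) = { '(', '+' }
FIRST(L) = { '(', '+' }
ε ∉ FIRST(L), so FOLLOW(Y) is not added.
PREDICT(Y → L) = { '(', '+' }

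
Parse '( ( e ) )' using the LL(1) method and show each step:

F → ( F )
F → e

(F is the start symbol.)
LL(1) parsing maintains a stack (initially the start symbol over $) and the input. At each step: if the stack top is a terminal, match it against the current input token; if it is a non-terminal N, replace it with the RHS of M[N, lookahead] (the unique production whose predict set contains the lookahead).

Stack is shown with the top on the left.

Stack      Input        Action
------------------------------
F $        ( ( e ) ) $  output F → ( F )
( F ) $    ( ( e ) ) $  match '('
F ) $      ( e ) ) $    output F → ( F )
( F ) ) $  ( e ) ) $    match '('
F ) ) $    e ) ) $      output F → e
e ) ) $    e ) ) $      match 'e'
) ) $      ) ) $        match ')'
) $        ) $          match ')'
$          $            accept

The string is accepted.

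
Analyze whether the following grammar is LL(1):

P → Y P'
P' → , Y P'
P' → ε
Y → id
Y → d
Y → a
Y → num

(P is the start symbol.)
Yes, the grammar is LL(1).

A grammar is LL(1) if for each non-terminal N with multiple productions, the predict sets of those productions are pairwise disjoint, where PREDICT(N → α) = (FIRST(α) \ {ε}) ∪ (FOLLOW(N) if α ⇒* ε).

Relevant sets:
  FOLLOW(P') = { $ }

For P':
  PREDICT(P' → ',' Y P') = { ',' }
  PREDICT(P' → ε) = { $ }
For Y:
  PREDICT(Y → id) = { 'id' }
  PREDICT(Y → d) = { 'd' }
  PREDICT(Y → a) = { 'a' }
  PREDICT(Y → num) = { 'num' }
P has a single production, so nothing to check there.

All predict sets are disjoint. The grammar IS LL(1).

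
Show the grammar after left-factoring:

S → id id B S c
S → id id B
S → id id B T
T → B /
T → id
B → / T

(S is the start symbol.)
S → id id B S'
S' → S c
S' → ε
S' → T
T → B /
T → id
B → / T

Left-factoring transforms A → αβ₁ | αβ₂ into A → αA' and A' → β₁ | β₂
(α is the longest common prefix among the alternatives). Repeat until
no nonterminal has two alternatives with a common prefix.

Round 1: S has alternatives sharing prefix 'id id B'. Introduce S': S → id id B S'
  Add: S' → S c
  Add: S' → ε
  Add: S' → T

No remaining common prefixes — done.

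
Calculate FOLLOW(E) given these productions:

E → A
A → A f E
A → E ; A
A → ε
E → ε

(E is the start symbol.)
E is the start symbol, so $ ∈ FOLLOW(E).
In A → A f E: E is at the end, add FOLLOW(A)
In A → E ; A: E is followed by ';' A, add FIRST(';' A) \ {ε} = { ';' }

The FOLLOW sets referred to above (computed the same way, to a fixed point):
  FOLLOW(A) = { $, ';', 'f' }

Taking the union: FOLLOW(E) = { $, ';', 'f' }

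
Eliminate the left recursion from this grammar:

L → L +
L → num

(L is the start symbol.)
L → num L'
L' → + L'
L' → ε

L is directly left-recursive. The standard transformation for
  A → A α₁ | ... | A α_m | β₁ | ... | β_n
is
  A  → β₁ A' | ... | β_n A'
  A' → α₁ A' | ... | α_m A' | ε

L → num becomes L → num L'
L → L + becomes L' → + L'
Add L' → ε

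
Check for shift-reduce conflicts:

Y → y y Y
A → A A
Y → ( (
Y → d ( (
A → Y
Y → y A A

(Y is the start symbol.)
A shift-reduce conflict occurs when an LR(0) state has both:
  - a complete (reduce) item [A → α .] (dot at the end), and
  - a shift item [B → β . c γ] (dot before a terminal).

Augment with Y' → Y and build the canonical LR(0) collection (I0 = CLOSURE({[Y' → . Y]}), then GOTO on every symbol after a dot until no new states appear). It has 14 states:
  I0: { [Y → . ( (], [Y → . d ( (], [Y → . y A A], [Y → . y y Y], [Y' → . Y] }  — shift
  I1: { [Y → ( . (] }  — shift
  I2: { [Y' → Y .] }  — accept
  I3: { [Y → d . ( (] }  — shift
  I4: { [A → . A A], [A → . Y], [Y → . ( (], [Y → . d ( (], [Y → . y A A], [Y → . y y Y], [Y → y . A A], [Y → y . y Y] }  — shift
  I5: { [A → . A A], [A → . Y], [A → A . A], [Y → . ( (], [Y → . d ( (], [Y → . y A A], [Y → . y y Y], [Y → y A . A] }  — shift
  I6: { [A → Y .] }  — reduce
  I7: { [A → . A A], [A → . Y], [Y → . ( (], [Y → . d ( (], [Y → . y A A], [Y → . y y Y], [Y → y . A A], [Y → y . y Y], [Y → y y . Y] }  — shift
  I8: { [A → Y .], [Y → y y Y .] }  — 2 reduces
  I9: { [A → . A A], [A → . Y], [A → A . A], [A → A A .], [Y → . ( (], [Y → . d ( (], [Y → . y A A], [Y → . y y Y], [Y → y A A .] }  — shift, 2 reduces
  I10: { [A → . A A], [A → . Y], [A → A . A], [A → A A .], [Y → . ( (], [Y → . d ( (], [Y → . y A A], [Y → . y y Y] }  — shift, reduce
  I11: { [Y → d ( . (] }  — shift
  I12: { [Y → d ( ( .] }  — reduce
  I13: { [Y → ( ( .] }  — reduce

I9 contains reduce items [A → A A .], [Y → y A A .] and shift items [Y → . ( (], [Y → . d ( (], [Y → . y A A], [Y → . y y Y] — shift-reduce conflict.
I10 contains reduce item [A → A A .] and shift items [Y → . ( (], [Y → . d ( (], [Y → . y A A], [Y → . y y Y] — shift-reduce conflict.

Answer: Yes — I9: [A → A A .] vs [Y → . ( (]; I10: [A → A A .] vs [Y → . ( (]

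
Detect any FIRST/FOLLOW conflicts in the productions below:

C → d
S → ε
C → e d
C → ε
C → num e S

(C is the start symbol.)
A FIRST/FOLLOW conflict occurs when a non-terminal N has a nullable alternative N → β (β ⇒* ε) and another alternative N → α with FIRST(α) ∩ FOLLOW(N) ≠ ∅: on such a lookahead the parser cannot decide between expanding α and letting N vanish via β.

Nullable non-terminals: C, S.

C: nullable alternative(s) C → ε; FOLLOW(C) = { $ }
  C → d: FIRST \ {ε} = { 'd' } — disjoint from FOLLOW(C)
  C → e d: FIRST \ {ε} = { 'e' } — disjoint from FOLLOW(C)
  C → ε: FIRST \ {ε} = { } — this is the only nullable alternative, skip
  C → num e S: FIRST \ {ε} = { 'num' } — disjoint from FOLLOW(C)
S has a nullable alternative but only one production, so nothing to check.

No FIRST/FOLLOW conflicts found.

Answer: No FIRST/FOLLOW conflicts.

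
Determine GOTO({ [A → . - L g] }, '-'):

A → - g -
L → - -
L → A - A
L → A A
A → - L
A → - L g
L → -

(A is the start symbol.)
GOTO(I, '-') = CLOSURE({ [A → αX.β] : [A → α.Xβ] ∈ I, X = '-' })

Items with dot before '-', with the dot advanced:
  [A → . - L g] → [A → - . L g]
Closure of the advanced items:
  [A → - . L g] has the dot before L: add [L → . - -], [L → . A - A], [L → . A A], [L → . -]
  [L → . A - A] has the dot before A: add [A → . - g -], [A → . - L], [A → . - L g]

GOTO = { [A → - . L g], [A → . - L g], [A → . - L], [A → . - g -], [L → . - -], [L → . -], [L → . A - A], [L → . A A] }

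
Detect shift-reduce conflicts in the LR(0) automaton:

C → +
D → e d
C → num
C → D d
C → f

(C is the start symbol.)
No shift-reduce conflicts

A shift-reduce conflict occurs when an LR(0) state has both:
  - a complete (reduce) item [A → α .] (dot at the end), and
  - a shift item [B → β . c γ] (dot before a terminal).

Augment with C' → C and build the canonical LR(0) collection (I0 = CLOSURE({[C' → . C]}), then GOTO on every symbol after a dot until no new states appear). It has 9 states:
  I0: { [C → . +], [C → . D d], [C → . f], [C → . num], [C' → . C], [D → . e d] }  — shift
  I1: { [C → + .] }  — reduce
  I2: { [C' → C .] }  — accept
  I3: { [C → D . d] }  — shift
  I4: { [D → e . d] }  — shift
  I5: { [C → f .] }  — reduce
  I6: { [C → num .] }  — reduce
  I7: { [D → e d .] }  — reduce
  I8: { [C → D d .] }  — reduce

No state contains both a complete item and a shift item.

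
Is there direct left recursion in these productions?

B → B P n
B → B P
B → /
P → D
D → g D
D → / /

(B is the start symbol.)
Yes, B is left-recursive

Direct left recursion occurs when N → N α for some non-terminal N (the right-hand side begins with the left-hand side itself).

B → B P n: LEFT RECURSIVE (starts with B)
B → B P: LEFT RECURSIVE (starts with B)
B → /: starts with '/'
P → D: starts with D
D → g D: starts with g
D → / /: starts with '/'

The grammar has direct left recursion on: B.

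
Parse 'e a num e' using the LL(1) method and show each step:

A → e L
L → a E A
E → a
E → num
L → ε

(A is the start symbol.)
LL(1) parsing maintains a stack (initially the start symbol over $) and the input. At each step: if the stack top is a terminal, match it against the current input token; if it is a non-terminal N, replace it with the RHS of M[N, lookahead] (the unique production whose predict set contains the lookahead).

Stack is shown with the top on the left.

Stack    Input        Action
----------------------------
A $      e a num e $  output A → e L
e L $    e a num e $  match 'e'
L $      a num e $    output L → a E A
a E A $  a num e $    match 'a'
E A $    num e $      output E → num
num A $  num e $      match 'num'
A $      e $          output A → e L
e L $    e $          match 'e'
L $      $            output L → ε
$        $            accept

The string is accepted.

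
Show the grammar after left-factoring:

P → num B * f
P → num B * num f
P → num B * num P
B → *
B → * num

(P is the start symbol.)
P → num B * P'
P' → f
P' → num P''
P'' → f
P'' → P
B → * B'
B' → ε
B' → num

Left-factoring transforms A → αβ₁ | αβ₂ into A → αA' and A' → β₁ | β₂
(α is the longest common prefix among the alternatives). Repeat until
no nonterminal has two alternatives with a common prefix.

Round 1: P has alternatives sharing prefix 'num B *'. Introduce P': P → num B * P'
  Add: P' → f
  Add: P' → num f
  Add: P' → num P

Round 2: P' has alternatives sharing prefix 'num'. Introduce P'': P' → num P''
  Add: P'' → f
  Add: P'' → P

Round 3: B has alternatives sharing prefix '*'. Introduce B': B → * B'
  Add: B' → ε
  Add: B' → num

No remaining common prefixes — done.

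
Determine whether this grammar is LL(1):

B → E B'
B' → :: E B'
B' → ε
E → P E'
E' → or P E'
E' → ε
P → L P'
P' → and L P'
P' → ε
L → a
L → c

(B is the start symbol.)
A grammar is LL(1) if for each non-terminal N with multiple productions, the predict sets of those productions are pairwise disjoint, where PREDICT(N → α) = (FIRST(α) \ {ε}) ∪ (FOLLOW(N) if α ⇒* ε).

Relevant sets:
  FOLLOW(B') = { $ }
  FOLLOW(E') = { $, '::' }
  FOLLOW(P') = { $, '::', 'or' }

For B':
  PREDICT(B' → :: E B') = { '::' }
  PREDICT(B' → ε) = { $ }
For E':
  PREDICT(E' → or P E') = { 'or' }
  PREDICT(E' → ε) = { $, '::' }
For P':
  PREDICT(P' → and L P') = { 'and' }
  PREDICT(P' → ε) = { $, '::', 'or' }
For L:
  PREDICT(L → a) = { 'a' }
  PREDICT(L → c) = { 'c' }
B, E, P have a single production, so nothing to check there.

All predict sets are disjoint. The grammar IS LL(1).

Answer: Yes, the grammar is LL(1).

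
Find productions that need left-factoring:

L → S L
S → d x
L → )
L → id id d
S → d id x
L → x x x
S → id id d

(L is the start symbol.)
Yes, S has productions with common prefix 'd'

Left-factoring is needed when two productions for the same non-terminal
share a common prefix on the right-hand side.

Productions for L:
  L → S L
  L → )
  L → id id d
  L → x x x
Productions for S:
  S → d x
  S → d id x
  S → id id d

Found common prefix 'd' in productions for S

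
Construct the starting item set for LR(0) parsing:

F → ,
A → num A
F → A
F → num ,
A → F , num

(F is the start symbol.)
{ [A → . F , num], [A → . num A], [F → . ,], [F → . A], [F → . num ,], [F' → . F] }

First, augment the grammar with F' → F
I₀ = CLOSURE({ [F' → . F] }):
  [F' → . F] has the dot before F: add [F → . ,], [F → . A], [F → . num ,]
  [F → . A] has the dot before A: add [A → . num A], [A → . F , num]
No further items can be added.

I₀ = { [A → . F , num], [A → . num A], [F → . ,], [F → . A], [F → . num ,], [F' → . F] }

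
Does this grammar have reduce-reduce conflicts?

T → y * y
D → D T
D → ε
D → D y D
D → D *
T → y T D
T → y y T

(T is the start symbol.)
A reduce-reduce conflict occurs when an LR(0) state has two complete items [A → α .] and [B → β .] — both call for a reduction, and with no lookahead the parser cannot choose between them.

Augment with T' → T and build the canonical LR(0) collection (I0 = CLOSURE({[T' → . T]}), then GOTO on every symbol after a dot until no new states appear). It has 13 states:
  I0: { [T → . y * y], [T → . y T D], [T → . y y T], [T' → . T] }  — shift
  I1: { [T' → T .] }  — accept
  I2: { [T → . y * y], [T → . y T D], [T → . y y T], [T → y . * y], [T → y . T D], [T → y . y T] }  — shift
  I3: { [T → y * . y] }  — shift
  I4: { [D → . D *], [D → . D T], [D → . D y D], [D → .], [T → y T . D] }  — reduce
  I5: { [T → . y * y], [T → . y T D], [T → . y y T], [T → y . * y], [T → y . T D], [T → y . y T], [T → y y . T] }  — shift
  I6: { [D → . D *], [D → . D T], [D → . D y D], [D → .], [T → y T . D], [T → y y T .] }  — 2 reduces
  I7: { [D → D . *], [D → D . T], [D → D . y D], [T → . y * y], [T → . y T D], [T → . y y T], [T → y T D .] }  — shift, reduce
  I8: { [D → D * .] }  — reduce
  I9: { [D → D T .] }  — reduce
  I10: { [D → . D *], [D → . D T], [D → . D y D], [D → .], [D → D y . D], [T → . y * y], [T → . y T D], [T → . y y T], [T → y . * y], [T → y . T D], [T → y . y T] }  — shift, reduce
  I11: { [D → D . *], [D → D . T], [D → D . y D], [D → D y D .], [T → . y * y], [T → . y T D], [T → . y y T] }  — shift, reduce
  I12: { [T → y * y .] }  — reduce

I6 contains complete items [D → .], [T → y y T .] — reduce-reduce conflict.

Answer: Yes — I6: [D → .] vs [T → y y T .]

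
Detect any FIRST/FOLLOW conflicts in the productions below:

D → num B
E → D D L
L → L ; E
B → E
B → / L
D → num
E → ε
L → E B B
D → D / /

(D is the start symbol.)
Yes. E → D D L with FOLLOW(E) on { 'num' }; L → L ';' E with FOLLOW(L) on { '/', ';', 'num' }; B → '/' L with FOLLOW(B) on { '/' }

A FIRST/FOLLOW conflict occurs when a non-terminal N has a nullable alternative N → β (β ⇒* ε) and another alternative N → α with FIRST(α) ∩ FOLLOW(N) ≠ ∅: on such a lookahead the parser cannot decide between expanding α and letting N vanish via β.

Nullable non-terminals: B, E, L.
FIRST sets used below: FIRST(E) = { 'num', ε }, FIRST(D) = { 'num' }, FIRST(L) = { '/', ';', 'num', ε }, FIRST(B) = { '/', 'num', ε }

B: nullable alternative(s) B → E; FOLLOW(B) = { $, '/', ';', 'num' }
  B → E: FIRST \ {ε} = { 'num' } — this is the only nullable alternative, skip
  B → / L: FIRST \ {ε} = { '/' } — overlaps FOLLOW(B) on { '/' }: CONFLICT

E: nullable alternative(s) E → ε; FOLLOW(E) = { $, '/', ';', 'num' }
  E → D D L: FIRST \ {ε} = { 'num' } — overlaps FOLLOW(E) on { 'num' }: CONFLICT
  E → ε: FIRST \ {ε} = { } — this is the only nullable alternative, skip

L: nullable alternative(s) L → E B B; FOLLOW(L) = { $, '/', ';', 'num' }
  L → L ; E: FIRST \ {ε} = { '/', ';', 'num' } — overlaps FOLLOW(L) on { '/', ';', 'num' }: CONFLICT
  L → E B B: FIRST \ {ε} = { '/', 'num' } — this is the only nullable alternative, skip

D has no nullable alternative, so no FIRST/FOLLOW check is needed there.

So the grammar has 3 FIRST/FOLLOW conflicts (marked CONFLICT above).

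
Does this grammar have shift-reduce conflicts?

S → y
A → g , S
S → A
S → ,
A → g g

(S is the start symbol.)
No shift-reduce conflicts

Augment with S' → S and build the canonical LR(0) collection (I0 = CLOSURE({[S' → . S]}), then GOTO on every symbol after a dot until no new states appear). It has 9 states:
  I0: { [A → . g , S], [A → . g g], [S → . ,], [S → . A], [S → . y], [S' → . S] }  — shift
  I1: { [S → , .] }  — reduce
  I2: { [S → A .] }  — reduce
  I3: { [S' → S .] }  — accept
  I4: { [A → g . , S], [A → g . g] }  — shift
  I5: { [S → y .] }  — reduce
  I6: { [A → . g , S], [A → . g g], [A → g , . S], [S → . ,], [S → . A], [S → . y] }  — shift
  I7: { [A → g g .] }  — reduce
  I8: { [A → g , S .] }  — reduce

No state contains both a complete item and a shift item.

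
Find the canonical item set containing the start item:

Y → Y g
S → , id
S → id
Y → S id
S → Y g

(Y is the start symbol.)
{ [S → . , id], [S → . Y g], [S → . id], [Y → . S id], [Y → . Y g], [Y' → . Y] }

First, augment the grammar with Y' → Y
I₀ = CLOSURE({ [Y' → . Y] }):
  [Y' → . Y] has the dot before Y: add [Y → . Y g], [Y → . S id]
  [Y → . S id] has the dot before S: add [S → . , id], [S → . id], [S → . Y g]
No further items can be added.

I₀ = { [S → . , id], [S → . Y g], [S → . id], [Y → . S id], [Y → . Y g], [Y' → . Y] }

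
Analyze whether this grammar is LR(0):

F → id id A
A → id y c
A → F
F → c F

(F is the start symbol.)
Augment with F' → F and build the canonical LR(0) collection (I0 = CLOSURE({[F' → . F]}), then GOTO on every symbol after a dot until no new states appear). It has 11 states:
  I0: { [F → . c F], [F → . id id A], [F' → . F] }  — shift
  I1: { [F' → F .] }  — accept
  I2: { [F → . c F], [F → . id id A], [F → c . F] }  — shift
  I3: { [F → id . id A] }  — shift
  I4: { [A → . F], [A → . id y c], [F → . c F], [F → . id id A], [F → id id . A] }  — shift
  I5: { [F → id id A .] }  — reduce
  I6: { [A → F .] }  — reduce
  I7: { [A → id . y c], [F → id . id A] }  — shift
  I8: { [A → id y . c] }  — shift
  I9: { [A → id y c .] }  — reduce
  I10: { [F → c F .] }  — reduce

Every state is either a pure shift/goto state or contains exactly one complete item and nothing to shift — no conflicts. The grammar is LR(0).

Answer: Yes, the grammar is LR(0)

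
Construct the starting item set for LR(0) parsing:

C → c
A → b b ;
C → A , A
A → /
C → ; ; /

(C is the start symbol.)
First, augment the grammar with C' → C
I₀ = CLOSURE({ [C' → . C] }):
  [C' → . C] has the dot before C: add [C → . c], [C → . A , A], [C → . ; ; /]
  [C → . A , A] has the dot before A: add [A → . b b ;], [A → . /]
No further items can be added.

I₀ = { [A → . /], [A → . b b ;], [C → . ; ; /], [C → . A , A], [C → . c], [C' → . C] }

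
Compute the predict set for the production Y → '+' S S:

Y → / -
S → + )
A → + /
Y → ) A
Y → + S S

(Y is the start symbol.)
{ '+' }

PREDICT(Y → '+' S S) = (FIRST(RHS) \ {ε}) ∪ (FOLLOW(Y) if ε ∈ FIRST(RHS), i.e. RHS ⇒* ε)
FIRST('+' S S) = { '+' }
ε ∉ FIRST('+' S S), so FOLLOW(Y) is not added.
PREDICT(Y → '+' S S) = { '+' }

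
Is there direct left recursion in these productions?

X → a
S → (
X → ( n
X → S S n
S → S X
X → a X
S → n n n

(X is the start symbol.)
X → a: starts with a
S → (: starts with '('
X → ( n: starts with '('
X → S S n: starts with S
S → S X: LEFT RECURSIVE (starts with S)
X → a X: starts with a
S → n n n: starts with n

The grammar has direct left recursion on: S.

Answer: Yes, S is left-recursive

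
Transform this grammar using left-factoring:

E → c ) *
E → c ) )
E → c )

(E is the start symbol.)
Left-factoring transforms A → αβ₁ | αβ₂ into A → αA' and A' → β₁ | β₂
(α is the longest common prefix among the alternatives). Repeat until
no nonterminal has two alternatives with a common prefix.

Round 1: E has alternatives sharing prefix 'c )'. Introduce E': E → c ) E'
  Add: E' → *
  Add: E' → )
  Add: E' → ε

No remaining common prefixes — done.

Resulting grammar:
E → c ) E'
E' → *
E' → )
E' → ε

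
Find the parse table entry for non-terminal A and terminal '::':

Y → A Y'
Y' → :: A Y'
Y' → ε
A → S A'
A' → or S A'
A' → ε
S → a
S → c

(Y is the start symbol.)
To find M[A, '::'], we find productions for A where '::' is in the predict set (PREDICT(N → α) = (FIRST(α) \ {ε}) ∪ (FOLLOW(N) if α ⇒* ε)).

Relevant sets:
  FIRST(S) = { 'a', 'c' }

A → S A': PREDICT = { 'a', 'c' }

M[A, '::'] is empty (no production applies)

Answer: Empty (error entry)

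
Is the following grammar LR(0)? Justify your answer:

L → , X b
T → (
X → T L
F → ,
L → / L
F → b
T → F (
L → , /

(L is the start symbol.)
A grammar is LR(0) if no state in the canonical LR(0) collection has:
  - both a shift item (dot before a terminal) and a complete item (shift-reduce conflict), or
  - two or more complete items (reduce-reduce conflict; the accept item [L' → L .] counts as a complete item here).

Augment with L' → L and build the canonical LR(0) collection (I0 = CLOSURE({[L' → . L]}), then GOTO on every symbol after a dot until no new states appear). It has 15 states:
  I0: { [L → . , /], [L → . , X b], [L → . / L], [L' → . L] }  — shift
  I1: { [F → . ,], [F → . b], [L → , . /], [L → , . X b], [T → . (], [T → . F (], [X → . T L] }  — shift
  I2: { [L → . , /], [L → . , X b], [L → . / L], [L → / . L] }  — shift
  I3: { [L' → L .] }  — accept
  I4: { [L → / L .] }  — reduce
  I5: { [T → ( .] }  — reduce
  I6: { [F → , .] }  — reduce
  I7: { [L → , / .] }  — reduce
  I8: { [T → F . (] }  — shift
  I9: { [L → . , /], [L → . , X b], [L → . / L], [X → T . L] }  — shift
  I10: { [L → , X . b] }  — shift
  I11: { [F → b .] }  — reduce
  I12: { [L → , X b .] }  — reduce
  I13: { [X → T L .] }  — reduce
  I14: { [T → F ( .] }  — reduce

Every state is either a pure shift/goto state or contains exactly one complete item and nothing to shift — no conflicts. The grammar is LR(0).

Answer: Yes, the grammar is LR(0)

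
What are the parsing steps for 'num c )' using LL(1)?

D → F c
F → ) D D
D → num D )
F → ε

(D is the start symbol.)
Stack is shown with the top on the left.

Stack      Input      Action
----------------------------
D $        num c ) $  output D → num D )
num D ) $  num c ) $  match 'num'
D ) $      c ) $      output D → F c
F c ) $    c ) $      output F → ε
c ) $      c ) $      match 'c'
) $        ) $        match ')'
$          $          accept

The string is accepted.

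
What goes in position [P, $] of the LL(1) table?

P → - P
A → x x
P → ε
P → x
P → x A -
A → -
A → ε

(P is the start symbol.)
P → ε

To find M[P, $], we find productions for P where $ is in the predict set (PREDICT(N → α) = (FIRST(α) \ {ε}) ∪ (FOLLOW(N) if α ⇒* ε)).

Relevant sets:
  FOLLOW(P) = { $ }

P → - P: PREDICT = { '-' }
P → ε: PREDICT = { $ }
  $ is in predict set, so this production goes in M[P, $]
P → x: PREDICT = { 'x' }
P → x A -: PREDICT = { 'x' }

M[P, $] = P → ε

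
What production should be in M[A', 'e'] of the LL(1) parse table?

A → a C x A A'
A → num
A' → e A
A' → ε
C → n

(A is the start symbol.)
A' → e A, A' → ε

To find M[A', 'e'], we find productions for A' where 'e' is in the predict set (PREDICT(N → α) = (FIRST(α) \ {ε}) ∪ (FOLLOW(N) if α ⇒* ε)).

Relevant sets:
  FOLLOW(A') = { $, 'e' }

A' → e A: PREDICT = { 'e' }
  'e' is in predict set, so this production goes in M[A', 'e']
A' → ε: PREDICT = { $, 'e' }
  'e' is in predict set, so this production goes in M[A', 'e']

M[A', 'e'] = A' → e A, A' → ε  (a multiply-defined cell — the grammar is not LL(1))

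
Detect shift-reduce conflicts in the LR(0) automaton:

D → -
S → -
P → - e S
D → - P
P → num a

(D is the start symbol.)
A shift-reduce conflict occurs when an LR(0) state has both:
  - a complete (reduce) item [A → α .] (dot at the end), and
  - a shift item [B → β . c γ] (dot before a terminal).

Augment with D' → D and build the canonical LR(0) collection (I0 = CLOSURE({[D' → . D]}), then GOTO on every symbol after a dot until no new states appear). It has 10 states:
  I0: { [D → . - P], [D → . -], [D' → . D] }  — shift
  I1: { [D → - . P], [D → - .], [P → . - e S], [P → . num a] }  — shift, reduce
  I2: { [D' → D .] }  — accept
  I3: { [P → - . e S] }  — shift
  I4: { [D → - P .] }  — reduce
  I5: { [P → num . a] }  — shift
  I6: { [P → num a .] }  — reduce
  I7: { [P → - e . S], [S → . -] }  — shift
  I8: { [S → - .] }  — reduce
  I9: { [P → - e S .] }  — reduce

I1 contains reduce item [D → - .] and shift items [P → . - e S], [P → . num a] — shift-reduce conflict.

Answer: Yes — I1: [D → - .] vs [P → . - e S]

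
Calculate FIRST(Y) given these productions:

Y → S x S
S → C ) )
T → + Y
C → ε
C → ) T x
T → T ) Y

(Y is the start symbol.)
FIRST sets of the other non-terminals involved (by the same procedure, iterated to a fixed point):
  FIRST(S) = { ')' }

From Y → S x S:
  - S is a non-terminal: add FIRST(S) \ {ε} = { ')' }
    S is not nullable, so stop

Collecting: FIRST(Y) = { ')' }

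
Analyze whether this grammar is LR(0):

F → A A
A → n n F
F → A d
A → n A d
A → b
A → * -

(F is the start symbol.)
No. Reduce-reduce conflict: [A → n A d .] and [F → A d .]

A grammar is LR(0) if no state in the canonical LR(0) collection has:
  - both a shift item (dot before a terminal) and a complete item (shift-reduce conflict), or
  - two or more complete items (reduce-reduce conflict; the accept item [F' → F .] counts as a complete item here).

Augment with F' → F and build the canonical LR(0) collection (I0 = CLOSURE({[F' → . F]}), then GOTO on every symbol after a dot until no new states appear). It has 15 states:
  I0: { [A → . * -], [A → . b], [A → . n A d], [A → . n n F], [F → . A A], [F → . A d], [F' → . F] }  — shift
  I1: { [A → * . -] }  — shift
  I2: { [A → . * -], [A → . b], [A → . n A d], [A → . n n F], [F → A . A], [F → A . d] }  — shift
  I3: { [F' → F .] }  — accept
  I4: { [A → b .] }  — reduce
  I5: { [A → . * -], [A → . b], [A → . n A d], [A → . n n F], [A → n . A d], [A → n . n F] }  — shift
  I6: { [A → n A . d] }  — shift
  I7: { [A → . * -], [A → . b], [A → . n A d], [A → . n n F], [A → n . A d], [A → n . n F], [A → n n . F], [F → . A A], [F → . A d] }  — shift
  I8: { [A → . * -], [A → . b], [A → . n A d], [A → . n n F], [A → n A . d], [F → A . A], [F → A . d] }  — shift
  I9: { [A → n n F .] }  — reduce
  I10: { [F → A A .] }  — reduce
  I11: { [A → n A d .], [F → A d .] }  — 2 reduces
  I12: { [A → n A d .] }  — reduce
  I13: { [F → A d .] }  — reduce
  I14: { [A → * - .] }  — reduce

Conflict in state I11:
  Reduce-reduce conflict: [A → n A d .] and [F → A d .]
So the grammar is NOT LR(0).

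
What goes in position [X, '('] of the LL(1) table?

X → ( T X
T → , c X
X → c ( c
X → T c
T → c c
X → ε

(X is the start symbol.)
X → ( T X, X → ε

To find M[X, '('], we find productions for X where '(' is in the predict set (PREDICT(N → α) = (FIRST(α) \ {ε}) ∪ (FOLLOW(N) if α ⇒* ε)).

Relevant sets:
  FIRST(T) = { ',', 'c' }
  FOLLOW(X) = { $, '(', ',', 'c' }

X → ( T X: PREDICT = { '(' }
  '(' is in predict set, so this production goes in M[X, '(']
X → c ( c: PREDICT = { 'c' }
X → T c: PREDICT = { ',', 'c' }
X → ε: PREDICT = { $, '(', ',', 'c' }
  '(' is in predict set, so this production goes in M[X, '(']

M[X, '('] = X → ( T X, X → ε  (a multiply-defined cell — the grammar is not LL(1))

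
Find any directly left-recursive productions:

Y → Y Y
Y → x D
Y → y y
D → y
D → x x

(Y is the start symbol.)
Direct left recursion occurs when N → N α for some non-terminal N (the right-hand side begins with the left-hand side itself).

Y → Y Y: LEFT RECURSIVE (starts with Y)
Y → x D: starts with x
Y → y y: starts with y
D → y: starts with y
D → x x: starts with x

The grammar has direct left recursion on: Y.

Answer: Yes, Y is left-recursive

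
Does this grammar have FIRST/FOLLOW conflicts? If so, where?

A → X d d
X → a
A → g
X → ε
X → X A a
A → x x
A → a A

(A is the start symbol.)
Nullable non-terminals: X.
FIRST sets used below: FIRST(X) = { 'a', 'd', 'g', 'x', ε }, FIRST(A) = { 'a', 'd', 'g', 'x' }

X: nullable alternative(s) X → ε; FOLLOW(X) = { 'a', 'd', 'g', 'x' }
  X → a: FIRST \ {ε} = { 'a' } — overlaps FOLLOW(X) on { 'a' }: CONFLICT
  X → ε: FIRST \ {ε} = { } — this is the only nullable alternative, skip
  X → X A a: FIRST \ {ε} = { 'a', 'd', 'g', 'x' } — overlaps FOLLOW(X) on { 'a', 'd', 'g', 'x' }: CONFLICT

A has no nullable alternative, so no FIRST/FOLLOW check is needed there.

So the grammar has 2 FIRST/FOLLOW conflicts (marked CONFLICT above).

Answer: Yes. X → a with FOLLOW(X) on { 'a' }; X → X A a with FOLLOW(X) on { 'a', 'd', 'g', 'x' }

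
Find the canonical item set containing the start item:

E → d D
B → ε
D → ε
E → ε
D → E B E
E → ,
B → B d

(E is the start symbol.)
First, augment the grammar with E' → E
I₀ = CLOSURE({ [E' → . E] }):
  [E' → . E] has the dot before E: add [E → . d D], [E → .], [E → . ,]
No further items can be added.

I₀ = { [E → . ,], [E → . d D], [E → .], [E' → . E] }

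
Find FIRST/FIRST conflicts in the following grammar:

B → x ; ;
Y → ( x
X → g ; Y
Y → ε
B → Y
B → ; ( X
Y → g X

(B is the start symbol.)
FIRST sets of the non-terminals at (or reachable through a nullable prefix from) the front of some alternative:
  FIRST(Y) = { '(', 'g', ε }

Productions for B:
  B → x ; ;: FIRST = { 'x' }
  B → Y: FIRST = { '(', 'g', ε }
  B → ; ( X: FIRST = { ';' }
Productions for Y:
  Y → ( x: FIRST = { '(' }
  Y → ε: FIRST = { ε }
  Y → g X: FIRST = { 'g' }
X has only one production, so no FIRST/FIRST conflict is possible there.

All alternatives of each non-terminal have pairwise disjoint FIRST sets.

Answer: No FIRST/FIRST conflicts.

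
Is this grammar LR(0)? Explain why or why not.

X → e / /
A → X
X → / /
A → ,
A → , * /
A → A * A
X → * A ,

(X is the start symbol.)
A grammar is LR(0) if no state in the canonical LR(0) collection has:
  - both a shift item (dot before a terminal) and a complete item (shift-reduce conflict), or
  - two or more complete items (reduce-reduce conflict; the accept item [X' → X .] counts as a complete item here).

Augment with X' → X and build the canonical LR(0) collection (I0 = CLOSURE({[X' → . X]}), then GOTO on every symbol after a dot until no new states appear). It has 16 states:
  I0: { [X → . * A ,], [X → . / /], [X → . e / /], [X' → . X] }  — shift
  I1: { [A → . , * /], [A → . ,], [A → . A * A], [A → . X], [X → * . A ,], [X → . * A ,], [X → . / /], [X → . e / /] }  — shift
  I2: { [X → / . /] }  — shift
  I3: { [X' → X .] }  — accept
  I4: { [X → e . / /] }  — shift
  I5: { [X → e / . /] }  — shift
  I6: { [X → e / / .] }  — reduce
  I7: { [X → / / .] }  — reduce
  I8: { [A → , . * /], [A → , .] }  — shift, reduce
  I9: { [A → A . * A], [X → * A . ,] }  — shift
  I10: { [A → X .] }  — reduce
  I11: { [A → . , * /], [A → . ,], [A → . A * A], [A → . X], [A → A * . A], [X → . * A ,], [X → . / /], [X → . e / /] }  — shift
  I12: { [X → * A , .] }  — reduce
  I13: { [A → A * A .], [A → A . * A] }  — shift, reduce
  I14: { [A → , * . /] }  — shift
  I15: { [A → , * / .] }  — reduce

Conflict in state I8:
  Shift-reduce conflict between [A → , .] and [A → , . * /]
So the grammar is NOT LR(0).

Answer: No. Shift-reduce conflict between [A → , .] and [A → , . * /]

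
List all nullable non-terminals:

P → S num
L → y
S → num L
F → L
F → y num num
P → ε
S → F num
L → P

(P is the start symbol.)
{ 'F', 'L', 'P' }

ε-productions: P → ε
So P is immediately nullable.
L → P: every symbol on the right is nullable, so L is nullable too.
F → L: every symbol on the right is nullable, so F is nullable too.
No further non-terminal can be added: every production for the remaining non-terminals contains a terminal or a non-nullable non-terminal.
Nullable = { 'F', 'L', 'P' }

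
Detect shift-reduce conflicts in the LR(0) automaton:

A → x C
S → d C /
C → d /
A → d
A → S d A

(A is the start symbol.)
Augment with A' → A and build the canonical LR(0) collection (I0 = CLOSURE({[A' → . A]}), then GOTO on every symbol after a dot until no new states appear). It has 12 states:
  I0: { [A → . S d A], [A → . d], [A → . x C], [A' → . A], [S → . d C /] }  — shift
  I1: { [A' → A .] }  — accept
  I2: { [A → S . d A] }  — shift
  I3: { [A → d .], [C → . d /], [S → d . C /] }  — shift, reduce
  I4: { [A → x . C], [C → . d /] }  — shift
  I5: { [A → x C .] }  — reduce
  I6: { [C → d . /] }  — shift
  I7: { [C → d / .] }  — reduce
  I8: { [S → d C . /] }  — shift
  I9: { [S → d C / .] }  — reduce
  I10: { [A → . S d A], [A → . d], [A → . x C], [A → S d . A], [S → . d C /] }  — shift
  I11: { [A → S d A .] }  — reduce

I3 contains reduce item [A → d .] and shift item [C → . d /] — shift-reduce conflict.

Answer: Yes — I3: [A → d .] vs [C → . d /]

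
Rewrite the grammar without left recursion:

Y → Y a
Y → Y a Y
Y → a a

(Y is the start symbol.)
Y is directly left-recursive. The standard transformation for
  A → A α₁ | ... | A α_m | β₁ | ... | β_n
is
  A  → β₁ A' | ... | β_n A'
  A' → α₁ A' | ... | α_m A' | ε

Y → a a becomes Y → a a Y'
Y → Y a becomes Y' → a Y'
Y → Y a Y becomes Y' → a Y Y'
Add Y' → ε

Resulting grammar:
Y → a a Y'
Y' → a Y'
Y' → a Y Y'
Y' → ε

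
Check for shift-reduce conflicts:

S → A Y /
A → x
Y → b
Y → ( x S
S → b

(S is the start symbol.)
Augment with S' → S and build the canonical LR(0) collection (I0 = CLOSURE({[S' → . S]}), then GOTO on every symbol after a dot until no new states appear). It has 11 states:
  I0: { [A → . x], [S → . A Y /], [S → . b], [S' → . S] }  — shift
  I1: { [S → A . Y /], [Y → . ( x S], [Y → . b] }  — shift
  I2: { [S' → S .] }  — accept
  I3: { [S → b .] }  — reduce
  I4: { [A → x .] }  — reduce
  I5: { [Y → ( . x S] }  — shift
  I6: { [S → A Y . /] }  — shift
  I7: { [Y → b .] }  — reduce
  I8: { [S → A Y / .] }  — reduce
  I9: { [A → . x], [S → . A Y /], [S → . b], [Y → ( x . S] }  — shift
  I10: { [Y → ( x S .] }  — reduce

No state contains both a complete item and a shift item.

Answer: No shift-reduce conflicts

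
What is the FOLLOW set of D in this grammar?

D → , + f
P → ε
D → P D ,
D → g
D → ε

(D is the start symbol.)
{ $, ',' }

D is the start symbol, so $ ∈ FOLLOW(D).
In D → P D ,: D is followed by ',', add FIRST(',') \ {ε} = { ',' }

Taking the union: FOLLOW(D) = { $, ',' }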